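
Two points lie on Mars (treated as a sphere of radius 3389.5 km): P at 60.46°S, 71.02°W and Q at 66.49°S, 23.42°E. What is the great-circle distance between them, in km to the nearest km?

2278 km

In radians: φ₁ = -1.0552, φ₂ = -1.1605, Δλ = 94.440° = 1.6483 rad.
cos c = sin φ₁ sin φ₂ + cos φ₁ cos φ₂ cos Δλ = (-0.8700)(-0.9170) + (0.4930)(0.3989)(-0.0774) = 0.78257,
so c = arccos(0.78257) = 0.67202 rad.
Distance = R·c = 3389.5 × 0.6720 ≈ 2278 km.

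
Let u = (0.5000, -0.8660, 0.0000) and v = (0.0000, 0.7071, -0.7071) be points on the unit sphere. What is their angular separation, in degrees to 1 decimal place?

u·v = -0.6123; |u| = 1.0000, |v| = 1.0000.
cos θ = (u·v)/(|u||v|) = -0.6124, so θ = 127.8°.

127.8°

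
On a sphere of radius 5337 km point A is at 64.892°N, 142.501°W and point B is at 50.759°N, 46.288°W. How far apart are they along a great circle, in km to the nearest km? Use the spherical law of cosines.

4449 km

Let φ₁ = 1.1326 rad, φ₂ = 0.8859 rad, and Δλ = 1.6792 rad.
cos c = sin φ₁ sin φ₂ + cos φ₁ cos φ₂ cos Δλ = (0.9055)(0.7745) + (0.4243)(0.6326)(-0.1082) = 0.67226,
so c = arccos(0.67226) = 0.83354 rad.
Distance = R·c = 5337 × 0.8335 ≈ 4449 km.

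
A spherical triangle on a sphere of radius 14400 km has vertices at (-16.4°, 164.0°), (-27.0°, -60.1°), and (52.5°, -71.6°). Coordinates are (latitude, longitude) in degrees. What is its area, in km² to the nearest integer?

Side lengths (central angles): a = 1.3986, b = 2.1579, c = 2.0779 rad; semiperimeter s = 2.8172.
By l'Huilier's theorem, tan(E/4) = √[tan(s/2) tan((s−a)/2) tan((s−b)/2) tan((s−c)/2)], giving spherical excess E = 2.7802 rad.
Area = E·R² = 2.7802 × (14400)² ≈ 576494081 km².

576494081 km²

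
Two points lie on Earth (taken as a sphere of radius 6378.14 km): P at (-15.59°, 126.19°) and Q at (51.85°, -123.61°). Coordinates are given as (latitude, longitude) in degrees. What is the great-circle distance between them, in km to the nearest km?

With latitudes φ₁ = -15.590°, φ₂ = 51.850° and longitude difference Δλ = 110.200°:
Haversine: a = sin²(Δφ/2) + cos φ₁ cos φ₂ sin²(Δλ/2) = 0.3082 + (0.9632)(0.6177)(0.6726) = 0.70840.
Central angle c = 2·arcsin(√a) = 2.00071 rad.
Distance = R·c = 6378.14 × 2.0007 ≈ 12761 km.

12761 km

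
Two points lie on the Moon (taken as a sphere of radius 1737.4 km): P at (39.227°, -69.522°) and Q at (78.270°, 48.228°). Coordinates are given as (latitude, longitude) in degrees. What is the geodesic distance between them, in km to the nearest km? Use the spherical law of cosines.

In radians: φ₁ = 0.6846, φ₂ = 1.3661, Δλ = 117.750° = 2.0551 rad.
cos c = sin φ₁ sin φ₂ + cos φ₁ cos φ₂ cos Δλ = (0.6324)(0.9791) + (0.7746)(0.2033)(-0.4656) = 0.54586,
so c = arccos(0.54586) = 0.99338 rad.
Distance = R·c = 1737.4 × 0.9934 ≈ 1726 km.

1726 km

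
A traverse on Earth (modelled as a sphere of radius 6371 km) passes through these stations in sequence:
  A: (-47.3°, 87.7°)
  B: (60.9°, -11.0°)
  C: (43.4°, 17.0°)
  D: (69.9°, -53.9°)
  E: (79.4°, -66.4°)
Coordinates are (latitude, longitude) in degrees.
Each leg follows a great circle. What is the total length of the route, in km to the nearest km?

23499 km

Leg A→B: central angle 2.3351 rad, distance 14876.9 km.
Leg B→C: central angle 0.4218 rad, distance 2687.3 km.
Leg C→D: central angle 0.7569 rad, distance 4822.4 km.
Leg D→E: central angle 0.1747 rad, distance 1112.7 km.
Total: 14876.9 + 2687.3 + 4822.4 + 1112.7 ≈ 23499 km.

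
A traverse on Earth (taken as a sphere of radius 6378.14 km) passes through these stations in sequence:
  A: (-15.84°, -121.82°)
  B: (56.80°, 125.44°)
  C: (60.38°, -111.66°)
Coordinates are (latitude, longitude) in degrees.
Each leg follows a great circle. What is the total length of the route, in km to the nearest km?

18937 km

Leg A→B: central angle 2.0175 rad, distance 12868.1 km.
Leg B→C: central angle 0.9516 rad, distance 6069.1 km.
Total: 12868.1 + 6069.1 ≈ 18937 km.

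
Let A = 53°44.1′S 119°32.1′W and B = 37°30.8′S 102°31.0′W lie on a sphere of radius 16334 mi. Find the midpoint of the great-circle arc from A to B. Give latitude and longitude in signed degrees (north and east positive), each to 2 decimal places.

-45.93°, -109.78°

Central angle δ = 0.3492 rad. Interpolating on the sphere with fraction f = 0.5:
P = [sin((1−f)δ)·A + sin(fδ)·B] / sin δ = 0.5077·A + 0.5077·B in Cartesian coordinates,
giving P = (-0.2353, -0.6545, -0.7185), i.e. latitude -45.93°, longitude -109.78°.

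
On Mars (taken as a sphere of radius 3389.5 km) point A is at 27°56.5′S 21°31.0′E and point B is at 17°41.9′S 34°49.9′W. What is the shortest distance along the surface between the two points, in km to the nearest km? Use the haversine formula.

In radians: φ₁ = -0.4877, φ₂ = -0.3089, Δλ = -56.348° = -0.9835 rad.
Haversine: a = sin²(Δφ/2) + cos φ₁ cos φ₂ sin²(Δλ/2) = 0.0080 + (0.8834)(0.9527)(0.2229) = 0.19559.
Central angle c = 2·arcsin(√a) = 0.91622 rad.
Distance = R·c = 3389.5 × 0.9162 ≈ 3106 km.

3106 km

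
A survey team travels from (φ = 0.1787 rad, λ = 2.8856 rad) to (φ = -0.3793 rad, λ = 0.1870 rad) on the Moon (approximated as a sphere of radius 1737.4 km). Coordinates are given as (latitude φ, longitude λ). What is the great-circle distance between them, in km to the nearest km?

4642 km

With latitudes φ₁ = 10.239°, φ₂ = -21.732° and longitude difference Δλ = -154.618°:
cos c = sin φ₁ sin φ₂ + cos φ₁ cos φ₂ cos Δλ = (0.1778)(-0.3703) + (0.9841)(0.9289)(-0.9035) = -0.89171,
so c = arccos(-0.89171) = 2.67190 rad.
Distance = R·c = 1737.4 × 2.6719 ≈ 4642 km.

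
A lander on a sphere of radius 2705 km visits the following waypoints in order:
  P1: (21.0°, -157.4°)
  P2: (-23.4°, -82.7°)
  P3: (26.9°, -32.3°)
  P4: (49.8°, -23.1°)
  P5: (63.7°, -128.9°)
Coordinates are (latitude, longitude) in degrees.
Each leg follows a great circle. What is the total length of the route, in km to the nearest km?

Leg P1→P2: central angle 1.4869 rad, distance 4022.2 km.
Leg P2→P3: central angle 1.2217 rad, distance 3304.8 km.
Leg P3→P4: central angle 0.4183 rad, distance 1131.5 km.
Leg P4→P5: central angle 0.9187 rad, distance 2485.0 km.
Total: 4022.2 + 3304.8 + 1131.5 + 2485.0 ≈ 10944 km.

10944 km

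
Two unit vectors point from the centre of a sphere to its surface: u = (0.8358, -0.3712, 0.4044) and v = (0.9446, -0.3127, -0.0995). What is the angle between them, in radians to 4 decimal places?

0.5248 rad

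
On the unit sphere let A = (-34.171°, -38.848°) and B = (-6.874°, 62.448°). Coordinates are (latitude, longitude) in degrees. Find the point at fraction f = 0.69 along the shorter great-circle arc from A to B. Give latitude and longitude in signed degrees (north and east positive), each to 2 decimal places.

-22.83°, 36.58°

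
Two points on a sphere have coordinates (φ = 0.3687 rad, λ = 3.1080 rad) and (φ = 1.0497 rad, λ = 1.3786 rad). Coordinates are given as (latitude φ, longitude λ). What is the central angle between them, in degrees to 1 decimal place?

76.2°

In radians: φ₁ = 0.3687, φ₂ = 1.0497, Δλ = -99.087° = -1.7294 rad.
cos c = sin φ₁ sin φ₂ + cos φ₁ cos φ₂ cos Δλ = (0.3604)(0.8673) + (0.9328)(0.4978)(-0.1579) = 0.23922,
so c = arccos(0.23922) = 1.32923 rad.
So the angular separation is 76.2°.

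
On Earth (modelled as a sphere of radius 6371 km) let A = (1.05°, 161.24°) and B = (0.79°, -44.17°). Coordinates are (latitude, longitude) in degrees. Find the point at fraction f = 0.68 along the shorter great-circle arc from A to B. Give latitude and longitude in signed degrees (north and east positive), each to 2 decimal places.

3.63°, -93.58°

The central angle between A and B is δ = 2.6970 rad.
With f = 0.68, the slerp weights are sin((1−f)δ)/sin δ = 1.7665 and sin(fδ)/sin δ = 2.2449.
Weighted sum of the unit vectors: (1.7665)·(-0.9467,0.3216,0.0183) + (2.2449)·(0.7172,-0.6967,0.0138) = (-0.0623, -0.9960, 0.0633).
Converting back: φ = atan2(z, √(x²+y²)) = 3.63°, λ = atan2(y, x) = -93.58°.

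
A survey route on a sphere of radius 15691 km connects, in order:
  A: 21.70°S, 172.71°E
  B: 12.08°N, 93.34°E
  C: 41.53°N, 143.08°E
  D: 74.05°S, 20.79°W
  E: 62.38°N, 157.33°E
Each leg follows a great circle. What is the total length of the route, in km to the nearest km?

123795 km

Leg A→B: central angle 1.4805 rad, distance 23229.8 km.
Leg B→C: central angle 0.9124 rad, distance 14316.8 km.
Leg C→D: central angle 2.5591 rad, distance 40155.2 km.
Leg D→E: central angle 2.9376 rad, distance 46093.5 km.
Total: 23229.8 + 14316.8 + 40155.2 + 46093.5 ≈ 123795 km.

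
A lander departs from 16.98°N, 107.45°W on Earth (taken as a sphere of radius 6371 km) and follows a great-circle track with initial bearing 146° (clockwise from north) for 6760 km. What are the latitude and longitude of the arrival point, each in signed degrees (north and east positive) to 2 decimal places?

Angular distance δ = d/R = 6760/6371 = 1.06106 rad; initial bearing θ = 2.5482 rad.
sin φ₂ = sin φ₁ cos δ + cos φ₁ sin δ cos θ = (0.2920)(0.4879) + (0.9564)(0.8729)(-0.8290) = -0.5496, so φ₂ = -33.34°.
Δλ = atan2(sin θ sin δ cos φ₁, cos δ − sin φ₁ sin φ₂) = atan2(0.4668, 0.6485) = 35.750°.
λ₂ = -107.450° + 35.750° = -71.70°.

-33.34°, -71.70°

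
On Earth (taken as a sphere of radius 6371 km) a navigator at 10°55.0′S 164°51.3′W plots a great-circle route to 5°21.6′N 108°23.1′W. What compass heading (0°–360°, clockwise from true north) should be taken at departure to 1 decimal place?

76.7°

With φ₁ = -0.1905, φ₂ = 0.0935, Δλ = 0.9856 rad, the forward-azimuth formula gives
θ = atan2( sin Δλ cos φ₂ , cos φ₁ sin φ₂ − sin φ₁ cos φ₂ cos Δλ ) = atan2(0.8300, 0.1959) = 76.72°.
So the initial bearing is 76.7°.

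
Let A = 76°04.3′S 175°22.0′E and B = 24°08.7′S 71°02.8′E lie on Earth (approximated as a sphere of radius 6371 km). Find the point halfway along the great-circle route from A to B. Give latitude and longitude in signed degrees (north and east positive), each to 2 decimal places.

-57.34°, 86.34°

The central angle between A and B is δ = 1.2210 rad.
With f = 0.5, the slerp weights are sin((1−f)δ)/sin δ = 0.6102 and sin(fδ)/sin δ = 0.6102.
Weighted sum of the unit vectors: (0.6102)·(-0.2399,0.0194,-0.9706) + (0.6102)·(0.2964,0.8630,-0.4090) = (0.0345, 0.5385, -0.8419).
Converting back: φ = atan2(z, √(x²+y²)) = -57.34°, λ = atan2(y, x) = 86.34°.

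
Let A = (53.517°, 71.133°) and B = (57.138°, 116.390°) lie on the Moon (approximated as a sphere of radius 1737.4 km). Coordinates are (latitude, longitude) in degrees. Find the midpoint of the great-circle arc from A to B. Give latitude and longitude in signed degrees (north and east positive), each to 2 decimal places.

57.44°, 92.67°

The central angle between A and B is δ = 0.4453 rad.
With f = 0.5, the slerp weights are sin((1−f)δ)/sin δ = 0.5127 and sin(fδ)/sin δ = 0.5127.
Weighted sum of the unit vectors: (0.5127)·(0.1923,0.5626,0.8040) + (0.5127)·(-0.2412,0.4861,0.8400) = (-0.0251, 0.5376, 0.8428).
Converting back: φ = atan2(z, √(x²+y²)) = 57.44°, λ = atan2(y, x) = 92.67°.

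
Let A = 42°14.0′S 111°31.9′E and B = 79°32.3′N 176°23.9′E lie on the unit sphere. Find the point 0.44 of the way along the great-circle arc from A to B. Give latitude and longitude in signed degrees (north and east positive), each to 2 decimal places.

12.94°, 121.63°

Central angle δ = 2.2192 rad. Interpolating on the sphere with fraction f = 0.44:
P = [sin((1−f)δ)·A + sin(fδ)·B] / sin δ = 1.1877·A + 1.0394·B in Cartesian coordinates,
giving P = (-0.5111, 0.8299, 0.2239), i.e. latitude 12.94°, longitude 121.63°.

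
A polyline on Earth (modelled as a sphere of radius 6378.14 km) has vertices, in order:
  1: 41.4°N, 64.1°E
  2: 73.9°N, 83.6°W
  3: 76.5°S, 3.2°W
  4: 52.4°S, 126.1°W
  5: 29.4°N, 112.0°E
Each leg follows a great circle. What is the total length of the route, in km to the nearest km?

44334 km

Leg 1→2: central angle 1.0933 rad, distance 6973.3 km.
Leg 2→3: central angle 2.7477 rad, distance 17525.5 km.
Leg 3→4: central angle 0.8051 rad, distance 5135.1 km.
Leg 4→5: central angle 2.3048 rad, distance 14700.3 km.
Total: 6973.3 + 17525.5 + 5135.1 + 14700.3 ≈ 44334 km.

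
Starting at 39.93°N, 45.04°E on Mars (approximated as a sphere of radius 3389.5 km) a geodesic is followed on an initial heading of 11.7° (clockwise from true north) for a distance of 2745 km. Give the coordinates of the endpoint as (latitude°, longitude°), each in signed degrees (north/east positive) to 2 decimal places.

Angular distance δ = d/R = 2745/3389.5 = 0.80985 rad; initial bearing θ = 0.2042 rad.
sin φ₂ = sin φ₁ cos δ + cos φ₁ sin δ cos θ = (0.6419)(0.6896) + (0.7668)(0.7242)(0.9792) = 0.9864, so φ₂ = 80.54°.
Δλ = atan2(sin θ sin δ cos φ₁, cos δ − sin φ₁ sin φ₂) = atan2(0.1126, 0.0565) = 63.367°.
λ₂ = 45.040° + 63.367° = 108.41°.

80.54°, 108.41°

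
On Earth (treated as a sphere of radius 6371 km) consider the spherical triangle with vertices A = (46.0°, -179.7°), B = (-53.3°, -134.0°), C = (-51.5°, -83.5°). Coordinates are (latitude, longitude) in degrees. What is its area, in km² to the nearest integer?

25825587 km²

Side lengths (central angles): a = 0.5274, b = 2.2264, c = 1.8617 rad; semiperimeter s = 2.3078.
By l'Huilier's theorem, tan(E/4) = √[tan(s/2) tan((s−a)/2) tan((s−b)/2) tan((s−c)/2)], giving spherical excess E = 0.6363 rad.
Area = E·R² = 0.6363 × (6371)² ≈ 25825587 km².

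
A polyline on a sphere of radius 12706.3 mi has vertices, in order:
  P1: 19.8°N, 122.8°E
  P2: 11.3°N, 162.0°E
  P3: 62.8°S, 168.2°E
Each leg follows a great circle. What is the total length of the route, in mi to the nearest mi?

Leg P1→P2: central angle 0.6739 rad, distance 8563.3 mi.
Leg P2→P3: central angle 1.2960 rad, distance 16467.5 mi.
Total: 8563.3 + 16467.5 ≈ 25031 mi.

25031 mi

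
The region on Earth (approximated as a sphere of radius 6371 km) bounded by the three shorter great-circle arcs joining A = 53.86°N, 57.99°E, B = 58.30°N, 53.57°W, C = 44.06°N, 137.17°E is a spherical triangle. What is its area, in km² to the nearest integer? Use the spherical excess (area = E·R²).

19970935 km²

Side lengths (central angles): a = 1.3483, b = 0.8748, c = 0.9604 rad; semiperimeter s = 1.5917.
By l'Huilier's theorem, tan(E/4) = √[tan(s/2) tan((s−a)/2) tan((s−b)/2) tan((s−c)/2)], giving spherical excess E = 0.4920 rad.
Area = E·R² = 0.4920 × (6371)² ≈ 19970935 km².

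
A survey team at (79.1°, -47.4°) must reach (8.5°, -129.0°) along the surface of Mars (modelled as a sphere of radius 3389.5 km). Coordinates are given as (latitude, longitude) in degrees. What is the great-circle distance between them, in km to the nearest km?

4737 km

With latitudes φ₁ = 79.100°, φ₂ = 8.500° and longitude difference Δλ = -81.600°:
Haversine: a = sin²(Δφ/2) + cos φ₁ cos φ₂ sin²(Δλ/2) = 0.3339 + (0.1891)(0.9890)(0.4270) = 0.41377.
Central angle c = 2·arcsin(√a) = 1.39747 rad.
Distance = R·c = 3389.5 × 1.3975 ≈ 4737 km.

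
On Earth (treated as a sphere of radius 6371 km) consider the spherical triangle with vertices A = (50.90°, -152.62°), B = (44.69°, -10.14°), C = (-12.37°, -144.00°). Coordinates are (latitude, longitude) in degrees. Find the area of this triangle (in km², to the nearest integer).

Side lengths (central angles): a = 2.2547, b = 1.1120, c = 1.3795 rad; semiperimeter s = 2.3731.
By l'Huilier's theorem, tan(E/4) = √[tan(s/2) tan((s−a)/2) tan((s−b)/2) tan((s−c)/2)], giving spherical excess E = 0.9455 rad.
Area = E·R² = 0.9455 × (6371)² ≈ 38375662 km².

38375662 km²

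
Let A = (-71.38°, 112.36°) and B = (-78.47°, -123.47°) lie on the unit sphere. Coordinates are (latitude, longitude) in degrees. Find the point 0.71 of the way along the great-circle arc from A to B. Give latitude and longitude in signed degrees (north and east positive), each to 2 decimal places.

-83.08°, -164.59°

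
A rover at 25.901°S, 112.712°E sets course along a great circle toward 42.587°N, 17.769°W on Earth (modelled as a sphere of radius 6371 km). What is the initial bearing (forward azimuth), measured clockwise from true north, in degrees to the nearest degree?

Δλ = -130.481° = -2.2773 rad.
y = sin Δλ · cos φ₂ = (-0.7606)(0.7363) = -0.5600
x = cos φ₁ sin φ₂ − sin φ₁ cos φ₂ cos Δλ = (0.8996)(0.6767) − (-0.4368)(0.7363)(-0.6492) = 0.3999
θ = atan2(y, x) = -54.47°; adding 360° gives 306°.

306°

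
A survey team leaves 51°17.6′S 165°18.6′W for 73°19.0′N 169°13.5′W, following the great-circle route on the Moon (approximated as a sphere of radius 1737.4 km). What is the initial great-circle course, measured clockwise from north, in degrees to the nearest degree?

359°

Δλ = -3.915° = -0.0683 rad.
y = sin Δλ · cos φ₂ = (-0.0683)(0.2871) = -0.0196
x = cos φ₁ sin φ₂ − sin φ₁ cos φ₂ cos Δλ = (0.6253)(0.9579) − (-0.7804)(0.2871)(0.9977) = 0.8225
θ = atan2(y, x) = -1.37°; adding 360° gives 359°.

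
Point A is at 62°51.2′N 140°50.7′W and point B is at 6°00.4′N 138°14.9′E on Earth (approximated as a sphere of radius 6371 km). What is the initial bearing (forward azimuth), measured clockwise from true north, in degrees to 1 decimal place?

264.6°

Δλ = -80.907° = -1.4121 rad.
y = sin Δλ · cos φ₂ = (-0.9874)(0.9945) = -0.9820
x = cos φ₁ sin φ₂ − sin φ₁ cos φ₂ cos Δλ = (0.4563)(0.1046) − (0.8898)(0.9945)(0.1580) = -0.0921
θ = atan2(y, x) = -95.36°; adding 360° gives 264.6°.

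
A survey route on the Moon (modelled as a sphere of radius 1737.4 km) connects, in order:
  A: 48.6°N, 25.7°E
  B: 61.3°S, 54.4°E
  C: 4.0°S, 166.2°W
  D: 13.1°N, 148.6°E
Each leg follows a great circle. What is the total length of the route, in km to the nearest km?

8125 km

Leg A→B: central angle 1.9599 rad, distance 3405.2 km.
Leg B→C: central angle 1.8782 rad, distance 3263.1 km.
Leg C→D: central angle 0.8382 rad, distance 1456.3 km.
Total: 3405.2 + 3263.1 + 1456.3 ≈ 8125 km.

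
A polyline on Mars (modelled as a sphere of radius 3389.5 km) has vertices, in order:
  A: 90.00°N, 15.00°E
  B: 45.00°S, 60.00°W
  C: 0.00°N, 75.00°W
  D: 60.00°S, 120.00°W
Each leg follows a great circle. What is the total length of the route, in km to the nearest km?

14861 km

Leg A→B: central angle 2.3562 rad, distance 7986.3 km.
Leg B→C: central angle 0.8189 rad, distance 2775.7 km.
Leg C→D: central angle 1.2094 rad, distance 4099.4 km.
Total: 7986.3 + 2775.7 + 4099.4 ≈ 14861 km.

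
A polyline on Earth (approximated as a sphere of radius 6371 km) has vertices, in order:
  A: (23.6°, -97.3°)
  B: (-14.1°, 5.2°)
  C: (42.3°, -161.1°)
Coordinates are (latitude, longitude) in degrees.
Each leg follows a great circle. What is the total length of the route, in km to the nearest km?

28496 km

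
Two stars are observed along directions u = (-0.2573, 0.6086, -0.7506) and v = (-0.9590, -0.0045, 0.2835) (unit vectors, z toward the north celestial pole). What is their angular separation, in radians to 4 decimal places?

1.5396 rad

u·v = 0.0312; |u| = 1.0000, |v| = 1.0000.
cos θ = (u·v)/(|u||v|) = 0.0312, so θ = 1.5396 rad.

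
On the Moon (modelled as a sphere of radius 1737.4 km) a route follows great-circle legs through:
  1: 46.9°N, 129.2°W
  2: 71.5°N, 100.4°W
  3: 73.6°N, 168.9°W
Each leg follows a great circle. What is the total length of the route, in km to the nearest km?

1443 km

Leg 1→2: central angle 0.4898 rad, distance 851.0 km.
Leg 2→3: central angle 0.3405 rad, distance 591.7 km.
Total: 851.0 + 591.7 ≈ 1443 km.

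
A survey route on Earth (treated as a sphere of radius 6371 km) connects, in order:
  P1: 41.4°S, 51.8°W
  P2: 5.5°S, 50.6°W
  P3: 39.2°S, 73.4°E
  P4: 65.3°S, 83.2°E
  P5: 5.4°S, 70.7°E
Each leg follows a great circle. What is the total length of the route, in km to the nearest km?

26124 km

Leg P1→P2: central angle 0.6269 rad, distance 3993.7 km.
Leg P2→P3: central angle 1.9506 rad, distance 12427.5 km.
Leg P3→P4: central angle 0.4662 rad, distance 2969.9 km.
Leg P4→P5: central angle 1.0568 rad, distance 6733.0 km.
Total: 3993.7 + 12427.5 + 2969.9 + 6733.0 ≈ 26124 km.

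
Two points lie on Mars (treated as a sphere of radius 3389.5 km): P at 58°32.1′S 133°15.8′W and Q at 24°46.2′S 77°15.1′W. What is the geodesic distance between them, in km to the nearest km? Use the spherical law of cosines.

With latitudes φ₁ = -58.535°, φ₂ = -24.770° and longitude difference Δλ = 56.012°:
cos c = sin φ₁ sin φ₂ + cos φ₁ cos φ₂ cos Δλ = (-0.8530)(-0.4190) + (0.5220)(0.9080)(0.5590) = 0.62232,
so c = arccos(0.62232) = 0.89909 rad.
Distance = R·c = 3389.5 × 0.8991 ≈ 3047 km.

3047 km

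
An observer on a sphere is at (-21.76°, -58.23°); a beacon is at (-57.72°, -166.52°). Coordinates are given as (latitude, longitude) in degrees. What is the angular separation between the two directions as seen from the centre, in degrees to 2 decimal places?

Let φ₁ = -0.3798 rad, φ₂ = -1.0074 rad, and Δλ = -1.8900 rad.
cos c = sin φ₁ sin φ₂ + cos φ₁ cos φ₂ cos Δλ = (-0.3707)(-0.8454) + (0.9287)(0.5341)(-0.3138) = 0.15777,
so c = arccos(0.15777) = 1.41237 rad.
So the angular separation is 80.92°.

80.92°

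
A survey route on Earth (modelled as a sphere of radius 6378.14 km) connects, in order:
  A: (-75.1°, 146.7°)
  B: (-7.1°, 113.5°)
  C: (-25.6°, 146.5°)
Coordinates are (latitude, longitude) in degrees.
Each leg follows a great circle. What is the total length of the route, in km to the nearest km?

Leg A→B: central angle 1.2314 rad, distance 7853.8 km.
Leg B→C: central angle 0.6369 rad, distance 4062.2 km.
Total: 7853.8 + 4062.2 ≈ 11916 km.

11916 km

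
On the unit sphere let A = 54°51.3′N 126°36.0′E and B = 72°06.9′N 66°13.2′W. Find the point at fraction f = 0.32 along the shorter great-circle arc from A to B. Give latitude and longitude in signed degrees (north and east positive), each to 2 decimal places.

71.61°, 131.12°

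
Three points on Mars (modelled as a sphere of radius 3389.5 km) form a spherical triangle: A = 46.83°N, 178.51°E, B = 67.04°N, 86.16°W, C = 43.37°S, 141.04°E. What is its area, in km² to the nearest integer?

Side lengths (central angles): a = 2.5409, b = 1.6771, c = 0.8675 rad; semiperimeter s = 2.5428.
By l'Huilier's theorem, tan(E/4) = √[tan(s/2) tan((s−a)/2) tan((s−b)/2) tan((s−c)/2)], giving spherical excess E = 0.1552 rad.
Area = E·R² = 0.1552 × (3389.5)² ≈ 1782710 km².

1782710 km²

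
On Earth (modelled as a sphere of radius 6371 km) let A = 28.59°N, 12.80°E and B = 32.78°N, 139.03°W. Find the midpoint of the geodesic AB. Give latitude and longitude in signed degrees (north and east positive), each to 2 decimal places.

67.63°, -58.17°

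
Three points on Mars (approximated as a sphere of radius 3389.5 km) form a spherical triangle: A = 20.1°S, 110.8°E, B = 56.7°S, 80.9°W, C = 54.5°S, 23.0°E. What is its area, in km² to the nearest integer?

Side lengths (central angles): a = 0.9225, b = 1.2654, c = 1.7902 rad; semiperimeter s = 1.9890.
By l'Huilier's theorem, tan(E/4) = √[tan(s/2) tan((s−a)/2) tan((s−b)/2) tan((s−c)/2)], giving spherical excess E = 0.7324 rad.
Area = E·R² = 0.7324 × (3389.5)² ≈ 8414343 km².

8414343 km²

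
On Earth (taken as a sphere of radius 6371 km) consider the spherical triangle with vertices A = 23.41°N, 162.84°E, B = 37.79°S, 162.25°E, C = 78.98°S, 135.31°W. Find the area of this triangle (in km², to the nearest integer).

6814485 km²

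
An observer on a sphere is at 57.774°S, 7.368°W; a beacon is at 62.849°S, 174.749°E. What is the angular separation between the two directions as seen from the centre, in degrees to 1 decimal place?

59.4°

With latitudes φ₁ = -57.774°, φ₂ = -62.849° and longitude difference Δλ = -177.883°:
Haversine: a = sin²(Δφ/2) + cos φ₁ cos φ₂ sin²(Δλ/2) = 0.0020 + (0.5333)(0.4563)(0.9997) = 0.24522.
Central angle c = 2·arcsin(√a) = 1.03613 rad.
So the angular separation is 59.4°.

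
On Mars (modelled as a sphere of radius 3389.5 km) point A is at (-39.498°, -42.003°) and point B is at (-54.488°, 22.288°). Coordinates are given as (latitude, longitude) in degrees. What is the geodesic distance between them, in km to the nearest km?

2638 km

In radians: φ₁ = -0.6894, φ₂ = -0.9510, Δλ = 64.291° = 1.1221 rad.
cos c = sin φ₁ sin φ₂ + cos φ₁ cos φ₂ cos Δλ = (-0.6361)(-0.8140) + (0.7716)(0.5809)(0.4338) = 0.71218,
so c = arccos(0.71218) = 0.77819 rad.
Distance = R·c = 3389.5 × 0.7782 ≈ 2638 km.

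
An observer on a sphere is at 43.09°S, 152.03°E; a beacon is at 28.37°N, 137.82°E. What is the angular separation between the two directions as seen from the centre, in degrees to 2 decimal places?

72.64°

Let φ₁ = -0.7521 rad, φ₂ = 0.4951 rad, and Δλ = -0.2480 rad.
Haversine: a = sin²(Δφ/2) + cos φ₁ cos φ₂ sin²(Δλ/2) = 0.3410 + (0.7303)(0.8799)(0.0153) = 0.35085.
Central angle c = 2·arcsin(√a) = 1.26788 rad.
So the angular separation is 72.64°.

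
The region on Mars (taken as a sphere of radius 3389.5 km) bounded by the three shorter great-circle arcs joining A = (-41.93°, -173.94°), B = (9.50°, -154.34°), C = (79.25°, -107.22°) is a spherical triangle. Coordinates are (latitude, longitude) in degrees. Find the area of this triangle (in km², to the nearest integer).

Side lengths (central angles): a = 1.2794, b = 2.2164, c = 0.9509 rad; semiperimeter s = 2.2233.
By l'Huilier's theorem, tan(E/4) = √[tan(s/2) tan((s−a)/2) tan((s−b)/2) tan((s−c)/2)], giving spherical excess E = 0.2056 rad.
Area = E·R² = 0.2056 × (3389.5)² ≈ 2362630 km².

2362630 km²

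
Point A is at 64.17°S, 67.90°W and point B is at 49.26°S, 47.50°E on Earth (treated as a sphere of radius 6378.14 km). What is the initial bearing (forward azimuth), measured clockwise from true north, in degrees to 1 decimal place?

134.6°

Δλ = 115.400° = 2.0141 rad.
y = sin Δλ · cos φ₂ = (0.9033)(0.6526) = 0.5895
x = cos φ₁ sin φ₂ − sin φ₁ cos φ₂ cos Δλ = (0.4357)(-0.7577) − (-0.9001)(0.6526)(-0.4289) = -0.5821
θ = atan2(y, x) = 134.64°, so the bearing is 134.6°.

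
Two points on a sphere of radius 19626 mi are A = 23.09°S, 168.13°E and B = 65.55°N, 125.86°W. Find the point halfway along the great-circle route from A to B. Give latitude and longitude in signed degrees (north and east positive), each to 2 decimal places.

The central angle between A and B is δ = 1.7744 rad.
With f = 0.5, the slerp weights are sin((1−f)δ)/sin δ = 0.7917 and sin(fδ)/sin δ = 0.7917.
Weighted sum of the unit vectors: (0.7917)·(-0.9002,0.1892,-0.3922) + (0.7917)·(-0.2425,-0.3354,0.9103) = (-0.9046, -0.1158, 0.4102).
Converting back: φ = atan2(z, √(x²+y²)) = 24.22°, λ = atan2(y, x) = -172.71°.

24.22°, -172.71°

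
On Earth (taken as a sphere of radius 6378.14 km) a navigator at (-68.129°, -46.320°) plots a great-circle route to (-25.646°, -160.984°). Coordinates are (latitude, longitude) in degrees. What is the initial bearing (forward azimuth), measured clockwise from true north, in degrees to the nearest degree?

Δλ = -114.664° = -2.0013 rad.
y = sin Δλ · cos φ₂ = (-0.9088)(0.9015) = -0.8192
x = cos φ₁ sin φ₂ − sin φ₁ cos φ₂ cos Δλ = (0.3725)(-0.4328) − (-0.9280)(0.9015)(-0.4173) = -0.5103
θ = atan2(y, x) = -121.92°; adding 360° gives 238°.

238°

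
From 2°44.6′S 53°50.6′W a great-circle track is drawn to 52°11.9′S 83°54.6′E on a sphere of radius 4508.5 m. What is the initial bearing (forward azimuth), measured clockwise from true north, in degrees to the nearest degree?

153°

Δλ = 137.753° = 2.4042 rad.
y = sin Δλ · cos φ₂ = (0.6723)(0.6129) = 0.4121
x = cos φ₁ sin φ₂ − sin φ₁ cos φ₂ cos Δλ = (0.9989)(-0.7901) − (-0.0479)(0.6129)(-0.7403) = -0.8109
θ = atan2(y, x) = 153.06°, so the bearing is 153°.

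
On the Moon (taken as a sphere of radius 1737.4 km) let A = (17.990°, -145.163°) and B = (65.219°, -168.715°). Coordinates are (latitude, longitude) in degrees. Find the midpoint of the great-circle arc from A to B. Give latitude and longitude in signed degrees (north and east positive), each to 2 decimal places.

The central angle between A and B is δ = 0.8686 rad.
With f = 0.5, the slerp weights are sin((1−f)δ)/sin δ = 0.5512 and sin(fδ)/sin δ = 0.5512.
Weighted sum of the unit vectors: (0.5512)·(-0.7807,-0.5433,0.3089) + (0.5512)·(-0.4110,-0.0820,0.9079) = (-0.6568, -0.3447, 0.6707).
Converting back: φ = atan2(z, √(x²+y²)) = 42.12°, λ = atan2(y, x) = -152.31°.

42.12°, -152.31°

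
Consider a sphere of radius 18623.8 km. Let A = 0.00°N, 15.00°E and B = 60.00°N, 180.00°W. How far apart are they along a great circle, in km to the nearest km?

38641 km

With latitudes φ₁ = 0.000°, φ₂ = 60.000° and longitude difference Δλ = 165.000°:
Haversine: a = sin²(Δφ/2) + cos φ₁ cos φ₂ sin²(Δλ/2) = 0.2500 + (1.0000)(0.5000)(0.9830) = 0.74148.
Central angle c = 2·arcsin(√a) = 2.07483 rad.
Distance = R·c = 18623.8 × 2.0748 ≈ 38641 km.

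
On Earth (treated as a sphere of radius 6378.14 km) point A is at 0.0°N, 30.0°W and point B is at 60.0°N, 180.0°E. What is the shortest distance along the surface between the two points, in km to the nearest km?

In radians: φ₁ = 0.0000, φ₂ = 1.0472, Δλ = -150.000° = -2.6180 rad.
Haversine: a = sin²(Δφ/2) + cos φ₁ cos φ₂ sin²(Δλ/2) = 0.2500 + (1.0000)(0.5000)(0.9330) = 0.71651.
Central angle c = 2·arcsin(√a) = 2.01863 rad.
Distance = R·c = 6378.14 × 2.0186 ≈ 12875 km.

12875 km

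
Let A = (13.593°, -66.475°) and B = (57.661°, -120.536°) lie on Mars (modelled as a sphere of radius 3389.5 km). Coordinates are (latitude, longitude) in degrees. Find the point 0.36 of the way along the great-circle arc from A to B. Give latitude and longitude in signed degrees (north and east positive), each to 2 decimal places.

The central angle between A and B is δ = 1.0429 rad.
With f = 0.36, the slerp weights are sin((1−f)δ)/sin δ = 0.7165 and sin(fδ)/sin δ = 0.4245.
Weighted sum of the unit vectors: (0.7165)·(0.3880,-0.8912,0.2350) + (0.4245)·(-0.2718,-0.4607,0.8449) = (0.1626, -0.8341, 0.5270).
Converting back: φ = atan2(z, √(x²+y²)) = 31.81°, λ = atan2(y, x) = -78.97°.

31.81°, -78.97°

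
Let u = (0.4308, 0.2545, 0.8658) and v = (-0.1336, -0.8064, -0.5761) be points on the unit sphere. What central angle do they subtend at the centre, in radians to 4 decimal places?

u·v = -0.7616; |u| = 1.0000, |v| = 1.0000.
cos θ = (u·v)/(|u||v|) = -0.7616, so θ = 2.4365 rad.

2.4365 rad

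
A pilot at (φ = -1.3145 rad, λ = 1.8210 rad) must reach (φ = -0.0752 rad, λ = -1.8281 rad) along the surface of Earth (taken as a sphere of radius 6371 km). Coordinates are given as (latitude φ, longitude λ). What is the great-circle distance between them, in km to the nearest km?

With latitudes φ₁ = -75.315°, φ₂ = -4.309° and longitude difference Δλ = 150.922°:
cos c = sin φ₁ sin φ₂ + cos φ₁ cos φ₂ cos Δλ = (-0.9673)(-0.0751) + (0.2535)(0.9972)(-0.8740) = -0.14825,
so c = arccos(-0.14825) = 1.71959 rad.
Distance = R·c = 6371 × 1.7196 ≈ 10956 km.

10956 km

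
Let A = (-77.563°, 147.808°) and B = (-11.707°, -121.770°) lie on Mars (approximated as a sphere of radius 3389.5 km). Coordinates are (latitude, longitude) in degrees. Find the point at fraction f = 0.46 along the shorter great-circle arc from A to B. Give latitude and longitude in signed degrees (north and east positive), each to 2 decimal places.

The central angle between A and B is δ = 1.3729 rad.
With f = 0.46, the slerp weights are sin((1−f)δ)/sin δ = 0.6887 and sin(fδ)/sin δ = 0.6021.
Weighted sum of the unit vectors: (0.6887)·(-0.1823,0.1147,-0.9765) + (0.6021)·(-0.5156,-0.8325,-0.2029) = (-0.4360, -0.4222, -0.7948).
Converting back: φ = atan2(z, √(x²+y²)) = -52.63°, λ = atan2(y, x) = -135.92°.

-52.63°, -135.92°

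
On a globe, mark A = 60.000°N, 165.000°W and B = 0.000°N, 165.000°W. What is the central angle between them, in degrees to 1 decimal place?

In radians: φ₁ = 1.0472, φ₂ = 0.0000, Δλ = 0.000° = 0.0000 rad.
cos c = sin φ₁ sin φ₂ + cos φ₁ cos φ₂ cos Δλ = (0.8660)(0.0000) + (0.5000)(1.0000)(1.0000) = 0.50000,
so c = arccos(0.50000) = 1.04720 rad.
So the angular separation is 60.0°.

60.0°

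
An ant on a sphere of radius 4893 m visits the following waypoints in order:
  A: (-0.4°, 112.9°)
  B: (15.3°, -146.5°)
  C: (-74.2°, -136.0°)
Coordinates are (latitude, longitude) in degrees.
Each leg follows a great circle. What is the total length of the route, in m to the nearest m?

Leg A→B: central angle 1.7510 rad, distance 8567.8 m.
Leg B→C: central angle 1.5665 rad, distance 7664.7 m.
Total: 8567.8 + 7664.7 ≈ 16233 m.

16233 m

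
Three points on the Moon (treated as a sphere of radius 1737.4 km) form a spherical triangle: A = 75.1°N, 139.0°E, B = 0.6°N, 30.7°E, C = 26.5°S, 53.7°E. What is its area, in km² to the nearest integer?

Side lengths (central angles): a = 0.6110, b = 1.9958, c = 1.6415 rad; semiperimeter s = 2.1241.
By l'Huilier's theorem, tan(E/4) = √[tan(s/2) tan((s−a)/2) tan((s−b)/2) tan((s−c)/2)], giving spherical excess E = 0.6487 rad.
Area = E·R² = 0.6487 × (1737.4)² ≈ 1958106 km².

1958106 km²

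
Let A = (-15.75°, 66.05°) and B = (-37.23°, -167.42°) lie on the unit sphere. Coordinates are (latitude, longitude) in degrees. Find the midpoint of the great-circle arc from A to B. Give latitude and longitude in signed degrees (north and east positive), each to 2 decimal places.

The central angle between A and B is δ = 1.8670 rad.
With f = 0.5, the slerp weights are sin((1−f)δ)/sin δ = 0.8403 and sin(fδ)/sin δ = 0.8403.
Weighted sum of the unit vectors: (0.8403)·(0.3907,0.8796,-0.2714) + (0.8403)·(-0.7771,-0.1734,-0.6050) = (-0.3247, 0.5934, -0.7365).
Converting back: φ = atan2(z, √(x²+y²)) = -47.43°, λ = atan2(y, x) = 118.69°.

-47.43°, 118.69°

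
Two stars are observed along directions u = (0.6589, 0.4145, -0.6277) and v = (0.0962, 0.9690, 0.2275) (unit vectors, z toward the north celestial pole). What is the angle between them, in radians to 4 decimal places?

u·v = 0.3222; |u| = 1.0000, |v| = 1.0000.
cos θ = (u·v)/(|u||v|) = 0.3222, so θ = 1.2427 rad.

1.2427 rad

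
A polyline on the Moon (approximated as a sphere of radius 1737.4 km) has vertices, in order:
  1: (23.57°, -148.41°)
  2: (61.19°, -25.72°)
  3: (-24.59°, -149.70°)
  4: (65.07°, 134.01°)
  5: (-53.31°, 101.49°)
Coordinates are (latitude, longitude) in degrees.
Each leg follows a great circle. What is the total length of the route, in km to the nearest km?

Leg 1→2: central angle 1.4587 rad, distance 2534.4 km.
Leg 2→3: central angle 2.2263 rad, distance 3867.9 km.
Leg 3→4: central angle 1.8614 rad, distance 3234.0 km.
Leg 4→5: central angle 2.1116 rad, distance 3668.7 km.
Total: 2534.4 + 3867.9 + 3234.0 + 3668.7 ≈ 13305 km.

13305 km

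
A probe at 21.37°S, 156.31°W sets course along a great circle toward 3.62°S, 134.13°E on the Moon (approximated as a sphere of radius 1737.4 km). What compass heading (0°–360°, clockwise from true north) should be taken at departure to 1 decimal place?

274.2°

With φ₁ = -0.3730, φ₂ = -0.0632, Δλ = -1.2141 rad, the forward-azimuth formula gives
θ = atan2( sin Δλ cos φ₂ , cos φ₁ sin φ₂ − sin φ₁ cos φ₂ cos Δλ ) = atan2(-0.9352, 0.0682) = -85.83°.
Adding 360° brings this into [0°, 360°): 274.2°.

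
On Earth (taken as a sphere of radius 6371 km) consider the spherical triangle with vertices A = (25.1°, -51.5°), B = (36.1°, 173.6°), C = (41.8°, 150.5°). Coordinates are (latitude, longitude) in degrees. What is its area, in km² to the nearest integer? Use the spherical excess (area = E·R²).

17727059 km²

Side lengths (central angles): a = 0.3278, b = 1.9211, c = 1.8406 rad; semiperimeter s = 2.0447.
By l'Huilier's theorem, tan(E/4) = √[tan(s/2) tan((s−a)/2) tan((s−b)/2) tan((s−c)/2)], giving spherical excess E = 0.4367 rad.
Area = E·R² = 0.4367 × (6371)² ≈ 17727059 km².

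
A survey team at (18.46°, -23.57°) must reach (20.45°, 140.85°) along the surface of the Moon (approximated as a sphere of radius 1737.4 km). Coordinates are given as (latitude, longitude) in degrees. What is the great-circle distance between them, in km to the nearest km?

Let φ₁ = 0.3222 rad, φ₂ = 0.3569 rad, and Δλ = 2.8697 rad.
cos c = sin φ₁ sin φ₂ + cos φ₁ cos φ₂ cos Δλ = (0.3166)(0.3494) + (0.9485)(0.9370)(-0.9633) = -0.74548,
so c = arccos(-0.74548) = 2.41205 rad.
Distance = R·c = 1737.4 × 2.4120 ≈ 4191 km.

4191 km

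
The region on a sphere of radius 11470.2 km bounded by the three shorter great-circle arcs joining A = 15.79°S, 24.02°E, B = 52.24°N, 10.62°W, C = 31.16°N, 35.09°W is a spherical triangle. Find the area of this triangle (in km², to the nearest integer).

Side lengths (central angles): a = 0.4821, b = 1.2850, c = 1.2977 rad; semiperimeter s = 1.5324.
By l'Huilier's theorem, tan(E/4) = √[tan(s/2) tan((s−a)/2) tan((s−b)/2) tan((s−c)/2)], giving spherical excess E = 0.3607 rad.
Area = E·R² = 0.3607 × (11470.2)² ≈ 47450738 km².

47450738 km²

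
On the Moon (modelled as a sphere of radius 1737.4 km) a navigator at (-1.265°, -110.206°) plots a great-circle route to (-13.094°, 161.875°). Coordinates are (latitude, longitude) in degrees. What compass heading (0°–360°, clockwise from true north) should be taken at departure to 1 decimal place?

Δλ = -87.919° = -1.5345 rad.
y = sin Δλ · cos φ₂ = (-0.9993)(0.9740) = -0.9734
x = cos φ₁ sin φ₂ − sin φ₁ cos φ₂ cos Δλ = (0.9998)(-0.2265) − (-0.0221)(0.9740)(0.0363) = -0.2257
θ = atan2(y, x) = -103.06°; adding 360° gives 256.9°.

256.9°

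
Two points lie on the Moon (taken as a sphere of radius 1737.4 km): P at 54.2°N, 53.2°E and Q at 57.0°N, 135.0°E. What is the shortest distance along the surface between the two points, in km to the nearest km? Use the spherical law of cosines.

Let φ₁ = 0.9460 rad, φ₂ = 0.9948 rad, and Δλ = 1.4277 rad.
cos c = sin φ₁ sin φ₂ + cos φ₁ cos φ₂ cos Δλ = (0.8111)(0.8387) + (0.5850)(0.5446)(0.1426) = 0.72566,
so c = arccos(0.72566) = 0.75881 rad.
Distance = R·c = 1737.4 × 0.7588 ≈ 1318 km.

1318 km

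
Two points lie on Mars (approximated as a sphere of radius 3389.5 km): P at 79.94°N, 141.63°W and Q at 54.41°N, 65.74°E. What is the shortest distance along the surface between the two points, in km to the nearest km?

In radians: φ₁ = 1.3952, φ₂ = 0.9496, Δλ = -152.630° = -2.6639 rad.
cos c = sin φ₁ sin φ₂ + cos φ₁ cos φ₂ cos Δλ = (0.9846)(0.8132) + (0.1747)(0.5820)(-0.8881) = 0.71042,
so c = arccos(0.71042) = 0.78070 rad.
Distance = R·c = 3389.5 × 0.7807 ≈ 2646 km.

2646 km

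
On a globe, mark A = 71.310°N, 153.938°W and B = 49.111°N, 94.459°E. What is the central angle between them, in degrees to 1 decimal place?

50.3°

With latitudes φ₁ = 71.310°, φ₂ = 49.111° and longitude difference Δλ = -111.603°:
Haversine: a = sin²(Δφ/2) + cos φ₁ cos φ₂ sin²(Δλ/2) = 0.0371 + (0.3204)(0.6546)(0.6841) = 0.18056.
Central angle c = 2·arcsin(√a) = 0.87775 rad.
So the angular separation is 50.3°.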